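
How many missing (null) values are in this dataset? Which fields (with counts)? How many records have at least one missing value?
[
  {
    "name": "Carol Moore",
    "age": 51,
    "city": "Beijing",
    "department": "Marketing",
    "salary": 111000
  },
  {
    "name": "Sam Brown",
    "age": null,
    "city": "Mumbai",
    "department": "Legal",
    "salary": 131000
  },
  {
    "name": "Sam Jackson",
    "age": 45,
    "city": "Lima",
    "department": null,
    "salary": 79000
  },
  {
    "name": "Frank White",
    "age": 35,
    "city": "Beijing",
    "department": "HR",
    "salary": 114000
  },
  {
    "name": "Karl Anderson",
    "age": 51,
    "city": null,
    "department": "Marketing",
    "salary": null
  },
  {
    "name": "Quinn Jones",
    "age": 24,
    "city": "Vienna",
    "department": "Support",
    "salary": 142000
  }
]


Checking for missing (null) values in 6 records:

  Carol Moore: complete
  Sam Brown: age
  Sam Jackson: department
  Frank White: complete
  Karl Anderson: city, salary
  Quinn Jones: complete

Per field:
  name: 0 missing
  age: 1 missing
  city: 1 missing
  department: 1 missing
  salary: 1 missing

Total missing values: 4
Records with any missing: 3

4 missing values (age: 1, city: 1, department: 1, salary: 1); 3 incomplete records


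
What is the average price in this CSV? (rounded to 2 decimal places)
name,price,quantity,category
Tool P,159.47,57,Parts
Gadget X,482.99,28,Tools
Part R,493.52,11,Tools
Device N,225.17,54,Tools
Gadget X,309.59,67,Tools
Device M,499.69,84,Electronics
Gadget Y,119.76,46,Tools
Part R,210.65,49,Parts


Computing average price:
Values: [159.47, 482.99, 493.52, 225.17, 309.59, 499.69, 119.76, 210.65]
Sum = 2500.84
Count = 8
Average = 2500.84/8 = 312.605 exactly -> 312.61 (rounded half-up to 2 decimal places)

312.61


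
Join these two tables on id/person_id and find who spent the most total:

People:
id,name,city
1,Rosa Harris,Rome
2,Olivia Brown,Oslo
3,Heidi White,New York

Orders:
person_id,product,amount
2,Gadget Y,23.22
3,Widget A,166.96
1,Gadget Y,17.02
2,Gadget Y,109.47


Join on: people.id = orders.person_id

Joined rows:
  Olivia Brown (Oslo) bought Gadget Y for $23.22
  Heidi White (New York) bought Widget A for $166.96
  Rosa Harris (Rome) bought Gadget Y for $17.02
  Olivia Brown (Oslo) bought Gadget Y for $109.47

Total per person:
  Heidi White: $166.96
  Olivia Brown: $132.69
  Rosa Harris: $17.02

Top spender: Heidi White ($166.96)

Heidi White ($166.96)


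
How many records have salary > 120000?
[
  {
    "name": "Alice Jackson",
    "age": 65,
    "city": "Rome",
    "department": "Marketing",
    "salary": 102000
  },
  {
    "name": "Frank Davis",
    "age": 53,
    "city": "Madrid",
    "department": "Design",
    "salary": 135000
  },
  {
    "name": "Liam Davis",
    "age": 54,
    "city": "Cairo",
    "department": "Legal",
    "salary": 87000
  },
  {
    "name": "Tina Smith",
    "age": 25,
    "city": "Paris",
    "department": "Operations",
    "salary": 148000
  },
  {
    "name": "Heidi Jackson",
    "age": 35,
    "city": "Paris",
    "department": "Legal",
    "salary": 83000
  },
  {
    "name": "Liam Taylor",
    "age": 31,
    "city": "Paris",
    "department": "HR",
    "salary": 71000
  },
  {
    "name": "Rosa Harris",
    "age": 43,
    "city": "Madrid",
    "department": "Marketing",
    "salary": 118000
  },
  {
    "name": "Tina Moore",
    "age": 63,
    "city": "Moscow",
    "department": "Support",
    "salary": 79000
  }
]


Data: 8 records
Condition: salary > 120000

Checking each record:
  Alice Jackson: 102000
  Frank Davis: 135000 MATCH
  Liam Davis: 87000
  Tina Smith: 148000 MATCH
  Heidi Jackson: 83000
  Liam Taylor: 71000
  Rosa Harris: 118000
  Tina Moore: 79000

Count: 2

2


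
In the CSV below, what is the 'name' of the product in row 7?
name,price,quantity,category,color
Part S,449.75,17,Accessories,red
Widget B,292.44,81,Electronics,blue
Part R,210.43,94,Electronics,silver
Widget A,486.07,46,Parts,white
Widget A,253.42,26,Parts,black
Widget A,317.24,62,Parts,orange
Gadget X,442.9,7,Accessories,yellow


Query: Row 7 ('Gadget X'), column 'name'
Value: Gadget X

Gadget X


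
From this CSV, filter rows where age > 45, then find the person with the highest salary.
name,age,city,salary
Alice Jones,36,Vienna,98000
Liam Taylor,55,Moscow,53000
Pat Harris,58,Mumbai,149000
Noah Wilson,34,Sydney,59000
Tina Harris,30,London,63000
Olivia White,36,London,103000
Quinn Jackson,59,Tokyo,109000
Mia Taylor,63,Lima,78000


Filter: age > 45
Sort by: salary (descending)

Filtered records (4):
  Pat Harris, age 58, salary $149000
  Quinn Jackson, age 59, salary $109000
  Mia Taylor, age 63, salary $78000
  Liam Taylor, age 55, salary $53000

Highest salary: Pat Harris ($149000)

Pat Harris


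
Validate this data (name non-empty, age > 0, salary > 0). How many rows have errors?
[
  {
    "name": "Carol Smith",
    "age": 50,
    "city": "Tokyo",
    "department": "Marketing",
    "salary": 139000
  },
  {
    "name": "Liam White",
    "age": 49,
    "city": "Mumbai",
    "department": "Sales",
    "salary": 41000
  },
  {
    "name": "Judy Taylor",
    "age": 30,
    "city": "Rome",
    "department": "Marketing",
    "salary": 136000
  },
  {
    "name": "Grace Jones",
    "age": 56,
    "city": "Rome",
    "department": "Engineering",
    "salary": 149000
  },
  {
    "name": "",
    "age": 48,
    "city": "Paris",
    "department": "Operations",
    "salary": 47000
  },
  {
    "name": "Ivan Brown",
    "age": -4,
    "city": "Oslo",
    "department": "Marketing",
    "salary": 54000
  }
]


Validating 6 records:
Rules: name non-empty, age > 0, salary > 0

  Row 1 (Carol Smith): OK
  Row 2 (Liam White): OK
  Row 3 (Judy Taylor): OK
  Row 4 (Grace Jones): OK
  Row 5 (???): empty name
  Row 6 (Ivan Brown): negative age: -4

Total errors: 2

2 errors


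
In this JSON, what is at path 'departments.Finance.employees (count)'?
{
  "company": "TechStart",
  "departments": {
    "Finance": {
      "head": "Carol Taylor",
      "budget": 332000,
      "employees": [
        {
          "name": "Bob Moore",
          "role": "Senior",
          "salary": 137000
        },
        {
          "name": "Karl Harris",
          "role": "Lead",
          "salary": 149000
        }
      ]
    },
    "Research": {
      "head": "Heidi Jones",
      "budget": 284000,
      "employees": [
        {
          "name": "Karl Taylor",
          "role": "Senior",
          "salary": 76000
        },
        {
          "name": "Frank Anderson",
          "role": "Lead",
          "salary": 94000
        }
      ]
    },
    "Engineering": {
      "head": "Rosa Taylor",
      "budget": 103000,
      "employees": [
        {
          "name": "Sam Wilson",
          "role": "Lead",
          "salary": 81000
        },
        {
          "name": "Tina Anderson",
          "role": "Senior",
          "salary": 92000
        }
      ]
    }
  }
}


Path: departments.Finance.employees (count)

Navigate:
  -> departments
  -> Finance
  -> employees (array, length 2)

2


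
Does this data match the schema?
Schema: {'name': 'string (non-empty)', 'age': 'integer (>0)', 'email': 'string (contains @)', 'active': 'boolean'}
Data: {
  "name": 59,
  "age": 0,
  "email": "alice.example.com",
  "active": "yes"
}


Validating each field against schema:
  name: FAIL (59 is not a string)
  age: FAIL (0 is not > 0)
  email: FAIL ("alice.example.com" does not contain @)
  active: FAIL ("yes" is not a boolean)

Result: INVALID (4 errors: name, age, email, active)

INVALID (4 errors: name, age, email, active)


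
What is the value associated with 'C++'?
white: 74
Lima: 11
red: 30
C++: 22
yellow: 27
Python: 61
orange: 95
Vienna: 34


Looking up key 'C++'
Value: 22

22


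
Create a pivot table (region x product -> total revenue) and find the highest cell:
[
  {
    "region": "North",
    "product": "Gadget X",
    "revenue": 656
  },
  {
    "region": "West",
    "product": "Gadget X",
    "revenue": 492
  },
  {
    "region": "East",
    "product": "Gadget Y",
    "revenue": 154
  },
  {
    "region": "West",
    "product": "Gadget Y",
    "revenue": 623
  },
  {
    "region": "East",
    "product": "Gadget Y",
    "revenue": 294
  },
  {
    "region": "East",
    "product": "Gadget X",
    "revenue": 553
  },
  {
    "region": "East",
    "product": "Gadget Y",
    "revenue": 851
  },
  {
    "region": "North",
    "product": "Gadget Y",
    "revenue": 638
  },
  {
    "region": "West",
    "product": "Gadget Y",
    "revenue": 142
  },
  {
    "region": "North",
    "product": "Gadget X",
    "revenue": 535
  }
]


Pivot: region (rows) x product (columns) -> total revenue

     Gadget X      Gadget Y    
East           553          1299  
North         1191           638  
West           492           765  

Highest: East / Gadget Y = $1299

East / Gadget Y = $1299


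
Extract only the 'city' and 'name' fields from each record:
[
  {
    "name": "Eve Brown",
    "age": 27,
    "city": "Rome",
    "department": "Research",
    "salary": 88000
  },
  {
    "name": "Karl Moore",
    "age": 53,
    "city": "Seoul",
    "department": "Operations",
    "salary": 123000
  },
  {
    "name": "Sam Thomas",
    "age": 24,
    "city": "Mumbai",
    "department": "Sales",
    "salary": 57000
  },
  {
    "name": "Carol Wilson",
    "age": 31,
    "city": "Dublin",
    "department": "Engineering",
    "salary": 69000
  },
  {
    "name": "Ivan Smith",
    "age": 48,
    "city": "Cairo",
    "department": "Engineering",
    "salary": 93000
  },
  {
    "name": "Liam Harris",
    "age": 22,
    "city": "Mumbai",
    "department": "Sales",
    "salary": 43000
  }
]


Original: 6 records with fields: name, age, city, department, salary
Keep: ['city', 'name']
Drop: ['age', 'department', 'salary']
Result: 6 records, 2 fields each

[
  {
    "city": "Rome",
    "name": "Eve Brown"
  },
  {
    "city": "Seoul",
    "name": "Karl Moore"
  },
  {
    "city": "Mumbai",
    "name": "Sam Thomas"
  },
  {
    "city": "Dublin",
    "name": "Carol Wilson"
  },
  {
    "city": "Cairo",
    "name": "Ivan Smith"
  },
  {
    "city": "Mumbai",
    "name": "Liam Harris"
  }
]


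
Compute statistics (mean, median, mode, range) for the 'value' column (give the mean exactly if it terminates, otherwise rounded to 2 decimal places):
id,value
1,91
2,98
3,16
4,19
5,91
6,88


Data: [91, 98, 16, 19, 91, 88]
Count: 6
Sum: 403
Mean: 403/6 ≈ 67.17 (rounded to 2 decimal places)
Sorted: [16, 19, 88, 91, 91, 98]
Median: 89.5
Mode: 91 (2 times)
Range: 98 - 16 = 82
Min: 16, Max: 98

mean≈67.17, median=89.5, mode=91, range=82


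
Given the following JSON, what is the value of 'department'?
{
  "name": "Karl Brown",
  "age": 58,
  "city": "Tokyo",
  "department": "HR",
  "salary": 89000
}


Looking up field 'department'
Value: HR

HR


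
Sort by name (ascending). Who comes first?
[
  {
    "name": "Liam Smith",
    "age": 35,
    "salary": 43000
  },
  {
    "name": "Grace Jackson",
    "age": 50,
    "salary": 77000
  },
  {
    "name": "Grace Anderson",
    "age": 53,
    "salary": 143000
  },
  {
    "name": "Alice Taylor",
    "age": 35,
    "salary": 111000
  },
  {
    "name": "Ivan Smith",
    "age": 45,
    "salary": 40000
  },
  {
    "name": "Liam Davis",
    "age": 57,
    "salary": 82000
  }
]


Sort by: name (ascending)

Sorted order:
  1. Alice Taylor (name = Alice Taylor)
  2. Grace Anderson (name = Grace Anderson)
  3. Grace Jackson (name = Grace Jackson)
  4. Ivan Smith (name = Ivan Smith)
  5. Liam Davis (name = Liam Davis)
  6. Liam Smith (name = Liam Smith)

First: Alice Taylor

Alice Taylor


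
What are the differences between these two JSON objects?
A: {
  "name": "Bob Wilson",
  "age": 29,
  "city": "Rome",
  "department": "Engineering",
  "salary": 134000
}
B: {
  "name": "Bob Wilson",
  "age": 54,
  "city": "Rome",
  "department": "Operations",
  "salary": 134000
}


Comparing each field (in key order):
  name: same
  age: DIFFERENT
  city: same
  department: DIFFERENT
  salary: same
Differences:
  age: 29 -> 54
  department: Engineering -> Operations

2 field(s) changed

2 changes: age, department


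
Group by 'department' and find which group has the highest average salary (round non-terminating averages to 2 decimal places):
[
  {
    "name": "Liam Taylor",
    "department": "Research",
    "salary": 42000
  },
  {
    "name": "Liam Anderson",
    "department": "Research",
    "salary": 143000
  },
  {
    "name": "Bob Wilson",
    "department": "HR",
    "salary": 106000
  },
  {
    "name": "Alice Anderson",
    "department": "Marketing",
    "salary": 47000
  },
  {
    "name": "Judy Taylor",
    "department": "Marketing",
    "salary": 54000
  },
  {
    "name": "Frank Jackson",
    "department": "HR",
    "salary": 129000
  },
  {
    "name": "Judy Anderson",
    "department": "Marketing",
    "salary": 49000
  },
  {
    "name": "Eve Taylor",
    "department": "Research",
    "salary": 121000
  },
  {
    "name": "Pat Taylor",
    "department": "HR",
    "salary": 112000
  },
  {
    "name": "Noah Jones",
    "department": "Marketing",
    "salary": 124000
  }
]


Group by: department

Groups:
  HR: 3 people, avg salary = 347000/3 ≈ $115666.67
  Marketing: 4 people, avg salary = 274000/4 = $68500
  Research: 3 people, avg salary = 306000/3 = $102000

Highest average salary: HR (≈$115666.67)

HR (≈$115666.67)


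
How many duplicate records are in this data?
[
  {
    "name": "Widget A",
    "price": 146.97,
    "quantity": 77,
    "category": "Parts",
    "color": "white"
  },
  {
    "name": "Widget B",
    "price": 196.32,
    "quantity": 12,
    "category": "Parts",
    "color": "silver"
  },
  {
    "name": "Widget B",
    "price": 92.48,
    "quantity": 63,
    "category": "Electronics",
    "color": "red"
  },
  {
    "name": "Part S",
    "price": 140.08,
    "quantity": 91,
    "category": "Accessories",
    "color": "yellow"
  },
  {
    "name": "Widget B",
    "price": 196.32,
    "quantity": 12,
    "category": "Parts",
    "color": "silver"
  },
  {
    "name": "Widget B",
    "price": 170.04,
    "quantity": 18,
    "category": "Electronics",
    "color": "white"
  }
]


Checking 6 records for duplicates:

  Row 1: Widget A ($146.97, qty 77)
  Row 2: Widget B ($196.32, qty 12)
  Row 3: Widget B ($92.48, qty 63)
  Row 4: Part S ($140.08, qty 91)
  Row 5: Widget B ($196.32, qty 12) <-- DUPLICATE
  Row 6: Widget B ($170.04, qty 18)

Duplicates found: 1
Unique records: 5

1 duplicates, 5 unique


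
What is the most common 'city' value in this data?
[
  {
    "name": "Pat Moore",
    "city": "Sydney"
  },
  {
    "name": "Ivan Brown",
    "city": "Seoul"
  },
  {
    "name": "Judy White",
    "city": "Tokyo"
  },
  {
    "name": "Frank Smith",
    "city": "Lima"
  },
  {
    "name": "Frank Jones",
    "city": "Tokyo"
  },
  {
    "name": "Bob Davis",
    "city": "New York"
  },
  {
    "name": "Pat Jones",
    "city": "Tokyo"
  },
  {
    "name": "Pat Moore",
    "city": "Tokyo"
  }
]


Counting 'city' values across 8 records:

  Tokyo: 4 ####
  Sydney: 1 #
  Seoul: 1 #
  Lima: 1 #
  New York: 1 #

Most common: Tokyo (4 times)

Tokyo (4 times)


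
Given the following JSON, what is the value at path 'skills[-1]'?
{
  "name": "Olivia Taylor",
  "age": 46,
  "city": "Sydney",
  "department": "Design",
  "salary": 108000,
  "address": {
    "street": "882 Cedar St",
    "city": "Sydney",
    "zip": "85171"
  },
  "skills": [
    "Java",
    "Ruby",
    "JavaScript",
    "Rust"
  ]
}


Query: skills[-1]
Path: skills -> last element
Value: Rust

Rust


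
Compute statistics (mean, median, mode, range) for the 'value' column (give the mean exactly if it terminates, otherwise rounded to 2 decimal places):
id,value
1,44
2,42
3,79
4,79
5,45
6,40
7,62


Data: [44, 42, 79, 79, 45, 40, 62]
Count: 7
Sum: 391
Mean: 391/7 ≈ 55.86 (rounded to 2 decimal places)
Sorted: [40, 42, 44, 45, 62, 79, 79]
Median: 45.0
Mode: 79 (2 times)
Range: 79 - 40 = 39
Min: 40, Max: 79

mean≈55.86, median=45.0, mode=79, range=39


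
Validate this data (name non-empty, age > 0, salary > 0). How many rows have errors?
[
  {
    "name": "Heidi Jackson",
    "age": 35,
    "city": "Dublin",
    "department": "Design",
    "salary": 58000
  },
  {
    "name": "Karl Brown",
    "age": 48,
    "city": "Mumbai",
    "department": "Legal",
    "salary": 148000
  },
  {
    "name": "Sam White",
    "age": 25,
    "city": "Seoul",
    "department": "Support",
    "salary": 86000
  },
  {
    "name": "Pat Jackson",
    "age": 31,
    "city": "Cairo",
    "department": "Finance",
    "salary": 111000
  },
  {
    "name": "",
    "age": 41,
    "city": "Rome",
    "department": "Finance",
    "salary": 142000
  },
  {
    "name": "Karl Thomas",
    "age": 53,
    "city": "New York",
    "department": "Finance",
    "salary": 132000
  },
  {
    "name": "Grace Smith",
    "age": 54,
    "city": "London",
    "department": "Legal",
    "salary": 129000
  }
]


Validating 7 records:
Rules: name non-empty, age > 0, salary > 0

  Row 1 (Heidi Jackson): OK
  Row 2 (Karl Brown): OK
  Row 3 (Sam White): OK
  Row 4 (Pat Jackson): OK
  Row 5 (???): empty name
  Row 6 (Karl Thomas): OK
  Row 7 (Grace Smith): OK

Total errors: 1

1 errors


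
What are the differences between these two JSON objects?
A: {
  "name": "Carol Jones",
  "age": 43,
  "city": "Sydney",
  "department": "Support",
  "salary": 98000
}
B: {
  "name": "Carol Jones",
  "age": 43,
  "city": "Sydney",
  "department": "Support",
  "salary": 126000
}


Comparing each field (in key order):
  name: same
  age: same
  city: same
  department: same
  salary: DIFFERENT
Differences:
  salary: 98000 -> 126000

1 field(s) changed

1 change: salary


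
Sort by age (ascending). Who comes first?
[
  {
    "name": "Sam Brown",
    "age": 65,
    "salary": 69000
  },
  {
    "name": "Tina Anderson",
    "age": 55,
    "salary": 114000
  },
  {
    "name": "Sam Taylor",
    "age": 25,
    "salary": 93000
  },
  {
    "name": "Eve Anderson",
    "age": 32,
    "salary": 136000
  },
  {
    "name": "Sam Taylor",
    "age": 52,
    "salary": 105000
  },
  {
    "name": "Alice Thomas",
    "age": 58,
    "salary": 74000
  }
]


Sort by: age (ascending)

Sorted order:
  1. Sam Taylor (age = 25)
  2. Eve Anderson (age = 32)
  3. Sam Taylor (age = 52)
  4. Tina Anderson (age = 55)
  5. Alice Thomas (age = 58)
  6. Sam Brown (age = 65)

First: Sam Taylor

Sam Taylor


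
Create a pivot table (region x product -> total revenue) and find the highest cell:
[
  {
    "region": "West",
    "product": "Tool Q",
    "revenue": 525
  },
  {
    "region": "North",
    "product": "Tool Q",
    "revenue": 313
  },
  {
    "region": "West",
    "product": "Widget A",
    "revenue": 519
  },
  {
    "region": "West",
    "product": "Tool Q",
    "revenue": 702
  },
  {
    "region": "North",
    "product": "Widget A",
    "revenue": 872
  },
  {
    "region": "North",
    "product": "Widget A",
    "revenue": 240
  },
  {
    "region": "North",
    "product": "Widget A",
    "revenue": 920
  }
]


Pivot: region (rows) x product (columns) -> total revenue

     Tool Q        Widget A    
North          313          2032  
West          1227           519  

Highest: North / Widget A = $2032

North / Widget A = $2032


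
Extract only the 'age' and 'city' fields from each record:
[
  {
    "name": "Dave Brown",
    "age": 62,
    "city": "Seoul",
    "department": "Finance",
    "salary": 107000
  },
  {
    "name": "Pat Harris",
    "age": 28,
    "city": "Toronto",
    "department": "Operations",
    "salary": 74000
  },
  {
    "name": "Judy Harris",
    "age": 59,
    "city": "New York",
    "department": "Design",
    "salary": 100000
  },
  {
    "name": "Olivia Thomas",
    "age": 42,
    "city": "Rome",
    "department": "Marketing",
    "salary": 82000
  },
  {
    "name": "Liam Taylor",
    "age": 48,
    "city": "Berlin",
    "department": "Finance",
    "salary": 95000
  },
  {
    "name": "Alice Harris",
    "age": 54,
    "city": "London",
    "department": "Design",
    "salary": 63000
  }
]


Original: 6 records with fields: name, age, city, department, salary
Keep: ['age', 'city']
Drop: ['name', 'department', 'salary']
Result: 6 records, 2 fields each

[
  {
    "age": 62,
    "city": "Seoul"
  },
  {
    "age": 28,
    "city": "Toronto"
  },
  {
    "age": 59,
    "city": "New York"
  },
  {
    "age": 42,
    "city": "Rome"
  },
  {
    "age": 48,
    "city": "Berlin"
  },
  {
    "age": 54,
    "city": "London"
  }
]


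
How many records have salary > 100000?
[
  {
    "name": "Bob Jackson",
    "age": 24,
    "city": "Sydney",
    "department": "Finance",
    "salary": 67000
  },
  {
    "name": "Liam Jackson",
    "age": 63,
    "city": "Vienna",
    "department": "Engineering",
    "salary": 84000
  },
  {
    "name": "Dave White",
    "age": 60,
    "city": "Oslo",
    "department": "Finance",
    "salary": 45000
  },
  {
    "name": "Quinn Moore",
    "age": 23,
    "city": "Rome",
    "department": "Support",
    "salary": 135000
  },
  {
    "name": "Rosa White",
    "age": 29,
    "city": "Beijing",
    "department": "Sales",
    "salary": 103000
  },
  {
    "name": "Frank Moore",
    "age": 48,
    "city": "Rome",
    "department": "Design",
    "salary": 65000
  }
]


Data: 6 records
Condition: salary > 100000

Checking each record:
  Bob Jackson: 67000
  Liam Jackson: 84000
  Dave White: 45000
  Quinn Moore: 135000 MATCH
  Rosa White: 103000 MATCH
  Frank Moore: 65000

Count: 2

2


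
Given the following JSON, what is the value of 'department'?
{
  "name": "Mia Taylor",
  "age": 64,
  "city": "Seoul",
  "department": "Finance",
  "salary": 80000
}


Looking up field 'department'
Value: Finance

Finance


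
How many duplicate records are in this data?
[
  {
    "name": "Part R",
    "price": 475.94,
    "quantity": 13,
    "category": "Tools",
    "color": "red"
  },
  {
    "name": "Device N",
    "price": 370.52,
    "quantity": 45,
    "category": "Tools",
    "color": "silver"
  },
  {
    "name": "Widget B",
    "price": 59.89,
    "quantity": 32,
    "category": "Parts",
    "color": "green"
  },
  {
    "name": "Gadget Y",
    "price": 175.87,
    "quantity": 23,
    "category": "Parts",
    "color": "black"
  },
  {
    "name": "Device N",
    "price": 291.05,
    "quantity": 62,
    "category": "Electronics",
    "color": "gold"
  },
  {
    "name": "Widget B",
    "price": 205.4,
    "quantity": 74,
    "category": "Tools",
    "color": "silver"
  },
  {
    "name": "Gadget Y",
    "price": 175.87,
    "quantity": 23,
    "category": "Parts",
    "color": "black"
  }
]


Checking 7 records for duplicates:

  Row 1: Part R ($475.94, qty 13)
  Row 2: Device N ($370.52, qty 45)
  Row 3: Widget B ($59.89, qty 32)
  Row 4: Gadget Y ($175.87, qty 23)
  Row 5: Device N ($291.05, qty 62)
  Row 6: Widget B ($205.4, qty 74)
  Row 7: Gadget Y ($175.87, qty 23) <-- DUPLICATE

Duplicates found: 1
Unique records: 6

1 duplicates, 6 unique


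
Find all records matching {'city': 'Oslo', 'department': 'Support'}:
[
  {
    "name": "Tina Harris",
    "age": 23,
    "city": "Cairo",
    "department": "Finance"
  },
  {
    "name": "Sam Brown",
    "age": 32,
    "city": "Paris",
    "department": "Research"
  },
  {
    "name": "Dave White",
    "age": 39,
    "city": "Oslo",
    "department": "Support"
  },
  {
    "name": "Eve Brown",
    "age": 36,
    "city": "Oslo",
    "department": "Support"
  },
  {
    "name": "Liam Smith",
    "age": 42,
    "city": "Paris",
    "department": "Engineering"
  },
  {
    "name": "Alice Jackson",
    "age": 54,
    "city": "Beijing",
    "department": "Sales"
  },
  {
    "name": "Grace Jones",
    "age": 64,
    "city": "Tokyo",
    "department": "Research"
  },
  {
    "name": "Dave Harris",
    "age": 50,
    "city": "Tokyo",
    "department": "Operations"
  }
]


Search criteria: {'city': 'Oslo', 'department': 'Support'}

Checking 8 records:
  Tina Harris: {city: Cairo, department: Finance}
  Sam Brown: {city: Paris, department: Research}
  Dave White: {city: Oslo, department: Support} <-- MATCH
  Eve Brown: {city: Oslo, department: Support} <-- MATCH
  Liam Smith: {city: Paris, department: Engineering}
  Alice Jackson: {city: Beijing, department: Sales}
  Grace Jones: {city: Tokyo, department: Research}
  Dave Harris: {city: Tokyo, department: Operations}

Matches: ["Dave White", "Eve Brown"]

["Dave White", "Eve Brown"]


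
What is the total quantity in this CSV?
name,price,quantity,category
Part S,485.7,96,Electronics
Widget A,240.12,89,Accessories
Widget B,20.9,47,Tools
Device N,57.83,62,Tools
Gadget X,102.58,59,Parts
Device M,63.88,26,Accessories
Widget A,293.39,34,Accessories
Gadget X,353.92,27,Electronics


Computing total quantity:
Values: [96, 89, 47, 62, 59, 26, 34, 27]
Sum = 440

440


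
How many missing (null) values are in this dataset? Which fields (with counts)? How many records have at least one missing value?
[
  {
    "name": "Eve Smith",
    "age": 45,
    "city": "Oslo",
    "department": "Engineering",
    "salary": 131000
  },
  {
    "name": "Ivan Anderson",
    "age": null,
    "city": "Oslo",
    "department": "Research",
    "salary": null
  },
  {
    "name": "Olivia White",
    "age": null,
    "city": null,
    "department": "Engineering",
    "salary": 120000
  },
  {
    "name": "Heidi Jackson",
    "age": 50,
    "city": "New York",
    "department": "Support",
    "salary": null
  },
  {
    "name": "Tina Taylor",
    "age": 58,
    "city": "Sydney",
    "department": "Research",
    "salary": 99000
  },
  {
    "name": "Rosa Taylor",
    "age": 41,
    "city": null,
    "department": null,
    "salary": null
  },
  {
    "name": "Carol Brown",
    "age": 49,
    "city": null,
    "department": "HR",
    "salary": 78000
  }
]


Checking for missing (null) values in 7 records:

  Eve Smith: complete
  Ivan Anderson: age, salary
  Olivia White: age, city
  Heidi Jackson: salary
  Tina Taylor: complete
  Rosa Taylor: city, department, salary
  Carol Brown: city

Per field:
  name: 0 missing
  age: 2 missing
  city: 3 missing
  department: 1 missing
  salary: 3 missing

Total missing values: 9
Records with any missing: 5

9 missing values (age: 2, city: 3, department: 1, salary: 3); 5 incomplete records


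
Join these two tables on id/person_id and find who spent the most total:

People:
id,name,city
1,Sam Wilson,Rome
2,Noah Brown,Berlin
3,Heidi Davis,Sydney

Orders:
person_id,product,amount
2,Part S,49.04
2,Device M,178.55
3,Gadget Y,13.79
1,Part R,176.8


Join on: people.id = orders.person_id

Joined rows:
  Noah Brown (Berlin) bought Part S for $49.04
  Noah Brown (Berlin) bought Device M for $178.55
  Heidi Davis (Sydney) bought Gadget Y for $13.79
  Sam Wilson (Rome) bought Part R for $176.8

Total per person:
  Noah Brown: $227.59
  Sam Wilson: $176.80
  Heidi Davis: $13.79

Top spender: Noah Brown ($227.59)

Noah Brown ($227.59)


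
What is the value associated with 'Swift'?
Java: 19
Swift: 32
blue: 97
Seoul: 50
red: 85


Looking up key 'Swift'
Value: 32

32


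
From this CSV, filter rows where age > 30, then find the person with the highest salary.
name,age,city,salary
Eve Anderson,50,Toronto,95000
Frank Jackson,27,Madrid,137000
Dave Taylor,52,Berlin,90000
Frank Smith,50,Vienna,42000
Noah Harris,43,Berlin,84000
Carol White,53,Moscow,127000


Filter: age > 30
Sort by: salary (descending)

Filtered records (5):
  Carol White, age 53, salary $127000
  Eve Anderson, age 50, salary $95000
  Dave Taylor, age 52, salary $90000
  Noah Harris, age 43, salary $84000
  Frank Smith, age 50, salary $42000

Highest salary: Carol White ($127000)

Carol White


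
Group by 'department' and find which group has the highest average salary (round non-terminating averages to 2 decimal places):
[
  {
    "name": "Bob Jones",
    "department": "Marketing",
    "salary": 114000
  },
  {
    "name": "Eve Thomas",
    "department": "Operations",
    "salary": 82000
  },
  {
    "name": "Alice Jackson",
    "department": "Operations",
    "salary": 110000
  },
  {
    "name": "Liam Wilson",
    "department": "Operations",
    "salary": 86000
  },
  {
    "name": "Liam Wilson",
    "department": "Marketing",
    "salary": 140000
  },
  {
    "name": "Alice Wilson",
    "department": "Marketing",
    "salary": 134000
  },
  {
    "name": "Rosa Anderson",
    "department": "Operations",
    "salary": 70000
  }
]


Group by: department

Groups:
  Marketing: 3 people, avg salary = 388000/3 ≈ $129333.33
  Operations: 4 people, avg salary = 348000/4 = $87000

Highest average salary: Marketing (≈$129333.33)

Marketing (≈$129333.33)


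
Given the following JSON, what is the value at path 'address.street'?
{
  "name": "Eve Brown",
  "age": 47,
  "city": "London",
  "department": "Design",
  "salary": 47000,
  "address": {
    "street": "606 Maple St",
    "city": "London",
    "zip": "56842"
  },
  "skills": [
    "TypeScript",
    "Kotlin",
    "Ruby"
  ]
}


Query: address.street
Path: address -> street
Value: 606 Maple St

606 Maple St


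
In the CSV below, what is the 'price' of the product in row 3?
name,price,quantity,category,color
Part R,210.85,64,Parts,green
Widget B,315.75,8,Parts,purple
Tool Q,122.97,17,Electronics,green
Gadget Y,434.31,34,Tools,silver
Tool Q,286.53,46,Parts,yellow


Query: Row 3 ('Tool Q'), column 'price'
Value: 122.97

122.97


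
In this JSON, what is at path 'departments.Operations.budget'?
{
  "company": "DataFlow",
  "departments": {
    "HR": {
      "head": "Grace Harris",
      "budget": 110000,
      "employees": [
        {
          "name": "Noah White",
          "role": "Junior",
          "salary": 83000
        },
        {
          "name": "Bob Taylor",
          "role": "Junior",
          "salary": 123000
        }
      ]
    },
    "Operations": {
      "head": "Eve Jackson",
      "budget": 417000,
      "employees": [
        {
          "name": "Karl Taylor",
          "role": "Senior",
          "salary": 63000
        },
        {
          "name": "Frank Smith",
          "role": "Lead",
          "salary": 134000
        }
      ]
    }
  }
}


Path: departments.Operations.budget

Navigate:
  -> departments
  -> Operations
  -> budget = 417000

417000


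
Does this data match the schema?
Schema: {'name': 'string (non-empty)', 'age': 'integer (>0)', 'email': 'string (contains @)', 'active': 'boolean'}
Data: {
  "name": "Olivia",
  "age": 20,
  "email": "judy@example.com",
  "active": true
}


Validating each field against schema:
  name: OK (non-empty string)
  age: OK (positive integer)
  email: OK (string with @)
  active: OK (boolean)

Result: VALID

VALID


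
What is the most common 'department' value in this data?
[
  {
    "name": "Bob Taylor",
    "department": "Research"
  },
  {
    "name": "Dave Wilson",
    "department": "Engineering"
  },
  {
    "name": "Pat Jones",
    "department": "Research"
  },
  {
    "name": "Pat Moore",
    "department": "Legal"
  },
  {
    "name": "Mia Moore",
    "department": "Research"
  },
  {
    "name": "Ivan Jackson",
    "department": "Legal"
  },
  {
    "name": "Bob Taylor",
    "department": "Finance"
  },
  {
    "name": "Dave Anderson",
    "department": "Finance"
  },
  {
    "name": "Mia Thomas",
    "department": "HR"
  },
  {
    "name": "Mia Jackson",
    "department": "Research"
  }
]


Counting 'department' values across 10 records:

  Research: 4 ####
  Legal: 2 ##
  Finance: 2 ##
  Engineering: 1 #
  HR: 1 #

Most common: Research (4 times)

Research (4 times)


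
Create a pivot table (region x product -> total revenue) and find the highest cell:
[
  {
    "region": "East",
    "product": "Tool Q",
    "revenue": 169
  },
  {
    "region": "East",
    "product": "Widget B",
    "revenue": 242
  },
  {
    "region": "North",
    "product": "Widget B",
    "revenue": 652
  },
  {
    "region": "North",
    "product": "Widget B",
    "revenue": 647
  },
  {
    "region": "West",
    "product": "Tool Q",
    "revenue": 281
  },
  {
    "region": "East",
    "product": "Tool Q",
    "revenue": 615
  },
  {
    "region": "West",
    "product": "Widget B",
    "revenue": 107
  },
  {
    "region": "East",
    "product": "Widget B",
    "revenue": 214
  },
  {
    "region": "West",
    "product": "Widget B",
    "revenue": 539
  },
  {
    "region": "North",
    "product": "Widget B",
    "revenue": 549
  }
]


Pivot: region (rows) x product (columns) -> total revenue

     Tool Q        Widget B    
East           784           456  
North            0          1848  
West           281           646  

Highest: North / Widget B = $1848

North / Widget B = $1848


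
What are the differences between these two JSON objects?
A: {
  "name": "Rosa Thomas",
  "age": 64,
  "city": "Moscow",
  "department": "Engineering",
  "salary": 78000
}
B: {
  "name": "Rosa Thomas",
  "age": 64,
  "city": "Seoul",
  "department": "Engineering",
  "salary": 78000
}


Comparing each field (in key order):
  name: same
  age: same
  city: DIFFERENT
  department: same
  salary: same
Differences:
  city: Moscow -> Seoul

1 field(s) changed

1 change: city


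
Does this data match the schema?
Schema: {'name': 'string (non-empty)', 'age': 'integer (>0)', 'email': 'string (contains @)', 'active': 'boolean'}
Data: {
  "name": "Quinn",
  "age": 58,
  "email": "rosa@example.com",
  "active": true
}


Validating each field against schema:
  name: OK (non-empty string)
  age: OK (positive integer)
  email: OK (string with @)
  active: OK (boolean)

Result: VALID

VALID


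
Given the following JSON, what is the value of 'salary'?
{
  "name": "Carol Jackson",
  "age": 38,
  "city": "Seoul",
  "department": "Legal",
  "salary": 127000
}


Looking up field 'salary'
Value: 127000

127000


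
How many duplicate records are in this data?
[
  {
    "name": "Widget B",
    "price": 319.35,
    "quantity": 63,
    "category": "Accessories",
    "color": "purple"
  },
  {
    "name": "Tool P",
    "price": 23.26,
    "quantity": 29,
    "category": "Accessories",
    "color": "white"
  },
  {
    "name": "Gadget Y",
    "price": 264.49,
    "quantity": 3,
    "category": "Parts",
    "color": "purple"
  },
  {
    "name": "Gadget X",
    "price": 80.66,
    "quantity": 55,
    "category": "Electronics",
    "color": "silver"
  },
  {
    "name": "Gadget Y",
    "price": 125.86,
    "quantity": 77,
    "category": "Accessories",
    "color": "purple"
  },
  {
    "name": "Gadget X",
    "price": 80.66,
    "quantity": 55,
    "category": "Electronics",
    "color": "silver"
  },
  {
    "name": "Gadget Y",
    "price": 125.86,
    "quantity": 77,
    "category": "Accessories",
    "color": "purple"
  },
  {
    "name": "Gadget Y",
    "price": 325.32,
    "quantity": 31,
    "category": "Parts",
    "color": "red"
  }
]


Checking 8 records for duplicates:

  Row 1: Widget B ($319.35, qty 63)
  Row 2: Tool P ($23.26, qty 29)
  Row 3: Gadget Y ($264.49, qty 3)
  Row 4: Gadget X ($80.66, qty 55)
  Row 5: Gadget Y ($125.86, qty 77)
  Row 6: Gadget X ($80.66, qty 55) <-- DUPLICATE
  Row 7: Gadget Y ($125.86, qty 77) <-- DUPLICATE
  Row 8: Gadget Y ($325.32, qty 31)

Duplicates found: 2
Unique records: 6

2 duplicates, 6 unique


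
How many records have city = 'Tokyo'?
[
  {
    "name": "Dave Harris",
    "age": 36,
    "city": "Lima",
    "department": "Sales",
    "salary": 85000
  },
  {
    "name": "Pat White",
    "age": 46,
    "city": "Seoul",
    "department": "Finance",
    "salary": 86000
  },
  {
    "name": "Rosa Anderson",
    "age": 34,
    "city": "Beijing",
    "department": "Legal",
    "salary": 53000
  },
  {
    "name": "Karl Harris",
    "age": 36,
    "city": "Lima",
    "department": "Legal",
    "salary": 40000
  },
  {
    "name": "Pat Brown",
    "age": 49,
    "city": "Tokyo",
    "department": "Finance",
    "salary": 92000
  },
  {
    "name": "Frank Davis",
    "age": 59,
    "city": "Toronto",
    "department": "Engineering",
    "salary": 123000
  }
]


Data: 6 records
Condition: city = 'Tokyo'

Checking each record:
  Dave Harris: Lima
  Pat White: Seoul
  Rosa Anderson: Beijing
  Karl Harris: Lima
  Pat Brown: Tokyo MATCH
  Frank Davis: Toronto

Count: 1

1


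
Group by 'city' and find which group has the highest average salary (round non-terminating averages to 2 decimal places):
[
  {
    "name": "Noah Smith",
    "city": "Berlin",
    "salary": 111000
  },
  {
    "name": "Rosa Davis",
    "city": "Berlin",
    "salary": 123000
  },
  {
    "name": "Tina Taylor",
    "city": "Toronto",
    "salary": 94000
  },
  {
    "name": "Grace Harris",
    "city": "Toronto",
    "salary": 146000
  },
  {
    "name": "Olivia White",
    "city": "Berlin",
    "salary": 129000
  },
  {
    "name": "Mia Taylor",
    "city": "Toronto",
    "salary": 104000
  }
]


Group by: city

Groups:
  Berlin: 3 people, avg salary = 363000/3 = $121000
  Toronto: 3 people, avg salary = 344000/3 ≈ $114666.67

Highest average salary: Berlin ($121000)

Berlin ($121000)


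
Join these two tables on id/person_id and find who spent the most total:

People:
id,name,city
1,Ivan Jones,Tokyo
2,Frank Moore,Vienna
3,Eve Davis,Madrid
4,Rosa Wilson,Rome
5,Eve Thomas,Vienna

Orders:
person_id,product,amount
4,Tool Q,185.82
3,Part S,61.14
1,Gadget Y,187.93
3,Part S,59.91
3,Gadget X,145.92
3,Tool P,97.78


Join on: people.id = orders.person_id

Joined rows:
  Rosa Wilson (Rome) bought Tool Q for $185.82
  Eve Davis (Madrid) bought Part S for $61.14
  Ivan Jones (Tokyo) bought Gadget Y for $187.93
  Eve Davis (Madrid) bought Part S for $59.91
  Eve Davis (Madrid) bought Gadget X for $145.92
  Eve Davis (Madrid) bought Tool P for $97.78

Total per person:
  Eve Davis: $364.75
  Ivan Jones: $187.93
  Rosa Wilson: $185.82

Top spender: Eve Davis ($364.75)

Eve Davis ($364.75)


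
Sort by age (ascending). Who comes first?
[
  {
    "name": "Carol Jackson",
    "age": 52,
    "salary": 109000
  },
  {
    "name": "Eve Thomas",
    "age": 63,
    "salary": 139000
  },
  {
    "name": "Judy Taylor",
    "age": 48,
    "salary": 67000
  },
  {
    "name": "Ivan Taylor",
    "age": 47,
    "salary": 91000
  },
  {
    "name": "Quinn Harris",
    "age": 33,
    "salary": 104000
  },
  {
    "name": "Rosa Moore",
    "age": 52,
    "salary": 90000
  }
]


Sort by: age (ascending)

Sorted order:
  1. Quinn Harris (age = 33)
  2. Ivan Taylor (age = 47)
  3. Judy Taylor (age = 48)
  4. Carol Jackson (age = 52)
  5. Rosa Moore (age = 52)
  6. Eve Thomas (age = 63)

First: Quinn Harris

Quinn Harris


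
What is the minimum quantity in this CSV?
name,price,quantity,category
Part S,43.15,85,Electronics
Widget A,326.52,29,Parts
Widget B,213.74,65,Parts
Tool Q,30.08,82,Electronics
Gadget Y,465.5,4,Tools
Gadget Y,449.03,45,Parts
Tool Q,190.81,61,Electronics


Computing minimum quantity:
Values: [85, 29, 65, 82, 4, 45, 61]
Min = 4

4


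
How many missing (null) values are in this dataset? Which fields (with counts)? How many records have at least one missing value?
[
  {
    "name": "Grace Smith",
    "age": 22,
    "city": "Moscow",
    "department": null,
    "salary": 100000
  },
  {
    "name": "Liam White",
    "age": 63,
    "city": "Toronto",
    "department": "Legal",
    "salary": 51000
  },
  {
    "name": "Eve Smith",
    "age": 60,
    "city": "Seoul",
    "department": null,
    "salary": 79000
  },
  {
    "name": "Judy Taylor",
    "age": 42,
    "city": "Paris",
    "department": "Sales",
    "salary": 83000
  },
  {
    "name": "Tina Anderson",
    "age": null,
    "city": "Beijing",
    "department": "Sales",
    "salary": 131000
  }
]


Checking for missing (null) values in 5 records:

  Grace Smith: department
  Liam White: complete
  Eve Smith: department
  Judy Taylor: complete
  Tina Anderson: age

Per field:
  name: 0 missing
  age: 1 missing
  city: 0 missing
  department: 2 missing
  salary: 0 missing

Total missing values: 3
Records with any missing: 3

3 missing values (age: 1, department: 2); 3 incomplete records


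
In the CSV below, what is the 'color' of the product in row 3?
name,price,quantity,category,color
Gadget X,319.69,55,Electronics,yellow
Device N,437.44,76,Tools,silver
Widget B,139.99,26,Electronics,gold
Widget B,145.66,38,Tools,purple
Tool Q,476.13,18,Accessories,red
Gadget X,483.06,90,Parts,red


Query: Row 3 ('Widget B'), column 'color'
Value: gold

gold
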